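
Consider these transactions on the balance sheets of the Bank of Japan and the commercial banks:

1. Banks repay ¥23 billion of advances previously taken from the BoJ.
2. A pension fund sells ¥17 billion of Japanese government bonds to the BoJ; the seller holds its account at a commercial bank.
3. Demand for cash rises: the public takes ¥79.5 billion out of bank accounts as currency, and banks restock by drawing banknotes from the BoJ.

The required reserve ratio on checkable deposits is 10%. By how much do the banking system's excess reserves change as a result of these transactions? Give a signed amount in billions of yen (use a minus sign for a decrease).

Discount-window repayment ¥23 billion: reserves −¥23B, deposits 0.
Asset purchase (from non-banks) ¥17 billion: reserves +¥17B, deposits +¥17B.
Currency withdrawal ¥79.5 billion: reserves −¥79.5B, deposits −¥79.5B.
Totals: Δreserves = −¥85.5B, Δdeposits = −¥62.5B.
Δrequired reserves = 10% × −¥62.5B = −¥6.25B.
Δexcess reserves = Δreserves − Δrequired = −¥85.5B − (−¥6.25B) = -¥79.25 billion.

-¥79.25 billion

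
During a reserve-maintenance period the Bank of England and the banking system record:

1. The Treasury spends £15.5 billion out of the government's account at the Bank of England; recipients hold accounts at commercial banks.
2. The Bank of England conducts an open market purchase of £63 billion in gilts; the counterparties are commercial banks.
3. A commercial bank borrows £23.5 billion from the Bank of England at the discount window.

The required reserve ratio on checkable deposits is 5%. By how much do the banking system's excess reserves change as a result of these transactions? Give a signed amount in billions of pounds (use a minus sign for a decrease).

+£101.225 billion

Government spending £15.5 billion: reserves +£15.5B, deposits +£15.5B.
OMO purchase (from banks) £63 billion: reserves +£63B, deposits 0.
Discount-window loan £23.5 billion: reserves +£23.5B, deposits 0.
Totals: Δreserves = +£102B, Δdeposits = +£15.5B.
Δrequired reserves = 5% × +£15.5B = +£0.775B.
Δexcess reserves = Δreserves − Δrequired = +£102B − (+£0.775B) = +£101.225 billion.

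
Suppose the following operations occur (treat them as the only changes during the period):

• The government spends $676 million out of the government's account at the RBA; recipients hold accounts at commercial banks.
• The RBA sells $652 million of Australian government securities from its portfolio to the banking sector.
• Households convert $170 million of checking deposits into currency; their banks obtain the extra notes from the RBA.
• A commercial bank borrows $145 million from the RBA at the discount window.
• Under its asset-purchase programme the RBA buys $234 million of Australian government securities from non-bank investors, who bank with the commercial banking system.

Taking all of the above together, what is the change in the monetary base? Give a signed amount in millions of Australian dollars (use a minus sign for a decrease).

RBA balance sheet:
  Assets:      Securities −$418M, Loans to banks +$145M
  Liabilities: Bank reserves +$233M, Currency in circulation +$170M, Government deposits −$676M
Monetary base = currency + reserves: +$170M + (+$233M) = +$403 million.

+$403 million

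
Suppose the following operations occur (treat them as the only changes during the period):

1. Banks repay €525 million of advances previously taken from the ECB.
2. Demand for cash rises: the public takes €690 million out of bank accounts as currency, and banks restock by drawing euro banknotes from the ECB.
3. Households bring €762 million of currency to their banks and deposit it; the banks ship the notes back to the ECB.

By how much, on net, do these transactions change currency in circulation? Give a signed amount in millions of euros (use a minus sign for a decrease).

ECB balance sheet:
  Assets:      Loans to banks −€525M
  Liabilities: Bank reserves −€453M, Currency in circulation −€72M
So the change in currency in circulation is -€72 million.

-€72 million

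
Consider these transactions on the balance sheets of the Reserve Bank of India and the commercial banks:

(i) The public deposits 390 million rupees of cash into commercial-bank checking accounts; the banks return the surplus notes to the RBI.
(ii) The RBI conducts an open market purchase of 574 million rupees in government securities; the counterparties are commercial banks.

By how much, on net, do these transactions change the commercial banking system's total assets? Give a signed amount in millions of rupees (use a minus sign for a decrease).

+390 million

Currency deposit 390 million rupees: bank balance sheets expand → +390M.
OMO purchase (from banks) 574 million rupees: just an asset swap on bank balance sheets → 0.
Net: 390 + 0 = +390 million.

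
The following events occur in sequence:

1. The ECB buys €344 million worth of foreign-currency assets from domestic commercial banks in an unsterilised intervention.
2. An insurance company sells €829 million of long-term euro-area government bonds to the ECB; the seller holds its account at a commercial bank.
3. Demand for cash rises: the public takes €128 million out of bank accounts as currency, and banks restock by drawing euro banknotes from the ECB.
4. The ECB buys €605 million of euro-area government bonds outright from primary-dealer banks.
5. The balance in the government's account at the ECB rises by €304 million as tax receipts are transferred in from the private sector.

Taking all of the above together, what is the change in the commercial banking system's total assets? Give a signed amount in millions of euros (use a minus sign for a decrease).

+€397 million

FX purchase €344 million: just an asset swap on bank balance sheets → 0.
Asset purchase (from non-banks) €829 million: bank balance sheets expand → +€829M.
Currency withdrawal €128 million: bank balance sheets shrink → −€128M.
OMO purchase (from banks) €605 million: just an asset swap on bank balance sheets → 0.
Government account inflow €304 million: bank balance sheets shrink → −€304M.
Net: 0 + 829 − 128 + 0 − 304 = +€397 million.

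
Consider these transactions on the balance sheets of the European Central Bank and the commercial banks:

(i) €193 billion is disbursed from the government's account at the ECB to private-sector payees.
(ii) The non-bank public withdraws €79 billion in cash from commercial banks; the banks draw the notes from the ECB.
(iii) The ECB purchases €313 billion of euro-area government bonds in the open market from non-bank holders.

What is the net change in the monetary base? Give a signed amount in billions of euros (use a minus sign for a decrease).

+€506 billion

Government spending €193 billion: a non-base liability converts back to reserves → +€193B.
Currency withdrawal €79 billion: just a shift between currency and reserves — both are base money → 0.
Asset purchase (from non-banks) €313 billion: ECB balance sheet expands → +€313B.
Net: 193 + 0 + 313 = +€506 billion.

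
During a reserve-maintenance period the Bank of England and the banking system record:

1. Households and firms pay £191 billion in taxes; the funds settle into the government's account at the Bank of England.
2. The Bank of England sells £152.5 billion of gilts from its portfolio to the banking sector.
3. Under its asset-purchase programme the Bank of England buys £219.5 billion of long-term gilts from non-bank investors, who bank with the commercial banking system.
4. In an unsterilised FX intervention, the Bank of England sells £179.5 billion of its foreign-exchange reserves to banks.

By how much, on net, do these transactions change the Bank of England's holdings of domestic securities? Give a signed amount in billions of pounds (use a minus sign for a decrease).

Government account inflow £191 billion: the Bank of England's securities portfolio is untouched → 0.
OMO sale (to banks) £152.5 billion: securities removed from the Bank of England's portfolio → −£152.5B.
Asset purchase (from non-banks) £219.5 billion: securities added to the Bank of England's portfolio → +£219.5B.
FX sale £179.5 billion: the Bank of England's securities portfolio is untouched → 0.
Net: 0 − 152.5 + 219.5 + 0 = +£67 billion.

+£67 billion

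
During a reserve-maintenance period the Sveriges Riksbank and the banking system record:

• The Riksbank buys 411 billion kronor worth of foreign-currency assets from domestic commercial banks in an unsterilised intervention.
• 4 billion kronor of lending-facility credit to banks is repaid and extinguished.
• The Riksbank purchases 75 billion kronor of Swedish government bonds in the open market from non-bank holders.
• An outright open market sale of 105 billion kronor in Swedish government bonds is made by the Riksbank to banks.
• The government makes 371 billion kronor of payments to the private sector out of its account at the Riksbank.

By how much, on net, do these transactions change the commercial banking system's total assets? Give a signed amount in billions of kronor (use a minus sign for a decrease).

+442 billion

FX purchase 411 billion kronor: just an asset swap on bank balance sheets → 0.
Discount-window repayment 4 billion kronor: bank balance sheets shrink → −4B.
Asset purchase (from non-banks) 75 billion kronor: bank balance sheets expand → +75B.
OMO sale (to banks) 105 billion kronor: just an asset swap on bank balance sheets → 0.
Government spending 371 billion kronor: bank balance sheets expand → +371B.
Net: 0 − 4 + 75 + 0 + 371 = +442 billion.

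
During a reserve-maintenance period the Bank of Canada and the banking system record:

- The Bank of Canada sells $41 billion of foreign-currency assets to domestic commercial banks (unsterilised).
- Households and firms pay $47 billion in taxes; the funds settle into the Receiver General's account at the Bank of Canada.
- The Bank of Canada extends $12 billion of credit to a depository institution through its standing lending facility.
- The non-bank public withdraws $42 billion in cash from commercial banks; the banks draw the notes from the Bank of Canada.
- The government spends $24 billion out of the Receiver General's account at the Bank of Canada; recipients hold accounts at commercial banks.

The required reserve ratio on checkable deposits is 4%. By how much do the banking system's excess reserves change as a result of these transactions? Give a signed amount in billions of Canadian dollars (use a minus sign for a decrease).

-$91.4 billion

FX sale $41 billion: reserves −$41B, deposits 0.
Government account inflow $47 billion: reserves −$47B, deposits −$47B.
Discount-window loan $12 billion: reserves +$12B, deposits 0.
Currency withdrawal $42 billion: reserves −$42B, deposits −$42B.
Government spending $24 billion: reserves +$24B, deposits +$24B.
Totals: Δreserves = −$94B, Δdeposits = −$65B.
Δrequired reserves = 4% × −$65B = −$2.6B.
Δexcess reserves = Δreserves − Δrequired = −$94B − (−$2.6B) = -$91.4 billion.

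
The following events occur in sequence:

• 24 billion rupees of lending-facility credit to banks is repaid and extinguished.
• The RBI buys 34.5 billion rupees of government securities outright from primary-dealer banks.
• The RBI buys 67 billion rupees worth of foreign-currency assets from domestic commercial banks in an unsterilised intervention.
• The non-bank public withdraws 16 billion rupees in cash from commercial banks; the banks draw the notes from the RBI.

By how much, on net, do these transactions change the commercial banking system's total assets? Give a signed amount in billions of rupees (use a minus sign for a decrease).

Discount-window repayment 24 billion rupees: bank balance sheets shrink → −24B.
OMO purchase (from banks) 34.5 billion rupees: just an asset swap on bank balance sheets → 0.
FX purchase 67 billion rupees: just an asset swap on bank balance sheets → 0.
Currency withdrawal 16 billion rupees: bank balance sheets shrink → −16B.
Net: −24 + 0 + 0 − 16 = -40 billion.

-40 billion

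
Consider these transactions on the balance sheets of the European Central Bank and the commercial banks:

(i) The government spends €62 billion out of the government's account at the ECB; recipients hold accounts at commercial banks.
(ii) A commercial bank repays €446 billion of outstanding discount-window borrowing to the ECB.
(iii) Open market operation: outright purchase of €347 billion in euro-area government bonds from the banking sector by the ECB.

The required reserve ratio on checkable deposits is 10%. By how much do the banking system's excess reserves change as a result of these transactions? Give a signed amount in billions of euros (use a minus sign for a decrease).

Government spending €62 billion: reserves +€62B, deposits +€62B.
Discount-window repayment €446 billion: reserves −€446B, deposits 0.
OMO purchase (from banks) €347 billion: reserves +€347B, deposits 0.
Totals: Δreserves = −€37B, Δdeposits = +€62B.
Δrequired reserves = 10% × +€62B = +€6.2B.
Δexcess reserves = Δreserves − Δrequired = −€37B − (+€6.2B) = -€43.2 billion.

-€43.2 billion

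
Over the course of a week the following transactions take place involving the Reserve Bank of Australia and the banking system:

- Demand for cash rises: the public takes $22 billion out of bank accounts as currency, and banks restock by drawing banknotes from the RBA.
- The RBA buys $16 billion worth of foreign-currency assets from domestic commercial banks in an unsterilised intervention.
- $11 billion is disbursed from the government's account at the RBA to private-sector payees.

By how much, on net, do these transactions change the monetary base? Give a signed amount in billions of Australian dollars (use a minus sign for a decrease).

+$27 billion

RBA balance sheet:
  Assets:      Foreign assets +$16B
  Liabilities: Bank reserves +$5B, Currency in circulation +$22B, Government deposits −$11B
Monetary base = currency + reserves: +$22B + (+$5B) = +$27 billion.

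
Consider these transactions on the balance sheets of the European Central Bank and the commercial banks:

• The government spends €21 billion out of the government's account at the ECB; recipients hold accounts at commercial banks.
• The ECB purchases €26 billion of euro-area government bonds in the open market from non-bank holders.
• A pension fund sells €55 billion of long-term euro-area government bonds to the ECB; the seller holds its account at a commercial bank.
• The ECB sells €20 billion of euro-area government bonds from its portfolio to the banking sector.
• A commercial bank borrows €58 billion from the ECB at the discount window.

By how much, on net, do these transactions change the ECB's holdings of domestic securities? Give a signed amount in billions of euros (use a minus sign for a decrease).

ECB balance sheet:
  Assets:      Securities +€61B, Loans to banks +€58B
  Liabilities: Bank reserves +€140B, Government deposits −€21B
Commercial banking system:
  Assets:      Reserves at CB +€140B, Securities +€20B
  Liabilities: Checkable deposits +€102B, Borrowings from CB +€58B
So the change in the ECB's holdings of domestic securities is +€61 billion.

+€61 billion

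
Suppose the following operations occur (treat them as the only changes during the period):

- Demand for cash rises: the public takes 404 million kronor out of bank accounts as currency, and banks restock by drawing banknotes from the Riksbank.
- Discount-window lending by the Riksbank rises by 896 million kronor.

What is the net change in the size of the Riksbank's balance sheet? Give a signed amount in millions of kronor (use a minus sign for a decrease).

Currency withdrawal 404 million kronor: only the composition of liabilities changes → 0.
Discount-window loan 896 million kronor: a Riksbank asset is acquired → +896M.
Net: 0 + 896 = +896 million.

+896 million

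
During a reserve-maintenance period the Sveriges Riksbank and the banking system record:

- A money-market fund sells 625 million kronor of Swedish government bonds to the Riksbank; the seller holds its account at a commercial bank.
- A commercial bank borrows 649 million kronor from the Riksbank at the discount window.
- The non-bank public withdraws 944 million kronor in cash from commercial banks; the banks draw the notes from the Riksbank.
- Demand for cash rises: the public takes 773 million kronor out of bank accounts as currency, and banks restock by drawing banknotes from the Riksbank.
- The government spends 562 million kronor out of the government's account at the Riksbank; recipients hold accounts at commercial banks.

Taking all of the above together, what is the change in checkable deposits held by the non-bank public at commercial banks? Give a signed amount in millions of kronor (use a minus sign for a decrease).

Asset purchase (from non-banks) 625 million kronor: non-bank counterparties' bank balances rise → +625M.
Discount-window loan 649 million kronor: the counterparty is a bank, so public deposits are unchanged → 0.
Currency withdrawal 944 million kronor: non-bank counterparties' bank balances fall → −944M.
Currency withdrawal 773 million kronor: non-bank counterparties' bank balances fall → −773M.
Government spending 562 million kronor: non-bank counterparties' bank balances rise → +562M.
Net: 625 + 0 − 944 − 773 + 562 = -530 million.

-530 million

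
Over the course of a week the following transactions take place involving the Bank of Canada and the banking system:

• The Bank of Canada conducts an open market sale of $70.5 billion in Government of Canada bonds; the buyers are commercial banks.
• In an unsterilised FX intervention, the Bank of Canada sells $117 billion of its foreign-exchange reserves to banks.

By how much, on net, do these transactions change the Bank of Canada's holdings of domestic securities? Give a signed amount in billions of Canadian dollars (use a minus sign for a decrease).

Bank of Canada balance sheet:
  Assets:      Securities −$70.5B, Foreign assets −$117B
  Liabilities: Bank reserves −$187.5B
Commercial banking system:
  Assets:      Reserves at CB −$187.5B, Securities +$70.5B, Foreign assets +$117B
  Liabilities: no change
So the change in the Bank of Canada's holdings of domestic securities is -$70.5 billion.

-$70.5 billion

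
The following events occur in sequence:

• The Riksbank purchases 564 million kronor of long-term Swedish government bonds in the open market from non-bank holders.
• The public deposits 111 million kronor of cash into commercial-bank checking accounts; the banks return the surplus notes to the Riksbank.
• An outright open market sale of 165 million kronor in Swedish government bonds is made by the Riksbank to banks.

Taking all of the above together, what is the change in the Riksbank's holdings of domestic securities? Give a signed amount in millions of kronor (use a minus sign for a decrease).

+399 million

Riksbank balance sheet:
  Assets:      Securities +399M
  Liabilities: Bank reserves +510M, Currency in circulation −111M
So the change in the Riksbank's holdings of domestic securities is +399 million.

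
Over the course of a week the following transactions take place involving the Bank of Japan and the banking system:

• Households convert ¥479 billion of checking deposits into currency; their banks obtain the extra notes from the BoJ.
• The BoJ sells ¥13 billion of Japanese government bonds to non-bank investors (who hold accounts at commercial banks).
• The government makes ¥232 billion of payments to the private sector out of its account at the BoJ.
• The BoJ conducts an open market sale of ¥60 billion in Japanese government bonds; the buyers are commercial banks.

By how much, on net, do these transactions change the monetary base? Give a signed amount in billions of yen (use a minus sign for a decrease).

+¥159 billion

BoJ balance sheet:
  Assets:      Securities −¥73B
  Liabilities: Bank reserves −¥320B, Currency in circulation +¥479B, Government deposits −¥232B
Commercial banking system:
  Assets:      Reserves at CB −¥320B, Securities +¥60B
  Liabilities: Checkable deposits −¥260B
Monetary base = currency + reserves: +¥479B + (−¥320B) = +¥159 billion.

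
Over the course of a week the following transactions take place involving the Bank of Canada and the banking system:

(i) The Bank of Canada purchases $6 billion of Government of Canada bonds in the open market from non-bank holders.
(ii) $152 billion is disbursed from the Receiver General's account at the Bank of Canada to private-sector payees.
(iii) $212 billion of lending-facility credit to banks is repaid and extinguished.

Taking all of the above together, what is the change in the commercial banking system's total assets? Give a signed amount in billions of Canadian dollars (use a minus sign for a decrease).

-$54 billion

Asset purchase (from non-banks) $6 billion: bank balance sheets expand → +$6B.
Government spending $152 billion: bank balance sheets expand → +$152B.
Discount-window repayment $212 billion: bank balance sheets shrink → −$212B.
Net: 6 + 152 − 212 = -$54 billion.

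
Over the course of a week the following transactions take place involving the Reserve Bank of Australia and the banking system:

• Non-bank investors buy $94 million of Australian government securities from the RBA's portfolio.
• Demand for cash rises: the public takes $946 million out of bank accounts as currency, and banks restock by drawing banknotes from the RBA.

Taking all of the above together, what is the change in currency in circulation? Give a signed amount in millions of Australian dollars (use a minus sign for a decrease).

+$946 million

RBA balance sheet:
  Assets:      Securities −$94M
  Liabilities: Bank reserves −$1040M, Currency in circulation +$946M
So the change in currency in circulation is +$946 million.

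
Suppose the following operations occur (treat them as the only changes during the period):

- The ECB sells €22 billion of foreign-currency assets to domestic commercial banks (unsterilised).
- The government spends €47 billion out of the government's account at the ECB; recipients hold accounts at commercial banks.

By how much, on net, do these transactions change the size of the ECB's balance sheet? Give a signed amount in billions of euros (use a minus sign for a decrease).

ECB balance sheet:
  Assets:      Foreign assets −€22B
  Liabilities: Bank reserves +€25B, Government deposits −€47B
Commercial banking system:
  Assets:      Reserves at CB +€25B, Foreign assets +€22B
  Liabilities: Checkable deposits +€47B
Change in total ECB assets = -€22 billion.

-€22 billion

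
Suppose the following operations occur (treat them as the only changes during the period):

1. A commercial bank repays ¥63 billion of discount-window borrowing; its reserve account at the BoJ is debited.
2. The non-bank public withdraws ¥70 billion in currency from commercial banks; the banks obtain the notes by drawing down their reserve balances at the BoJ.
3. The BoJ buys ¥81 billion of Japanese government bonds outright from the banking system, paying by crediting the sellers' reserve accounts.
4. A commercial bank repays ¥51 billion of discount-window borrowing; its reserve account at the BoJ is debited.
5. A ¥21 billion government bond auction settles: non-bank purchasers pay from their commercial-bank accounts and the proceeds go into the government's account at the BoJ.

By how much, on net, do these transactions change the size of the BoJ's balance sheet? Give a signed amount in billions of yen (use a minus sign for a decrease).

-¥33 billion

Discount-window repayment ¥63 billion: a BoJ asset is shed → −¥63B.
Currency withdrawal ¥70 billion: only the composition of liabilities changes → 0.
OMO purchase (from banks) ¥81 billion: a BoJ asset is acquired → +¥81B.
Discount-window repayment ¥51 billion: a BoJ asset is shed → −¥51B.
Government account inflow ¥21 billion: only the composition of liabilities changes → 0.
Net: −63 + 0 + 81 − 51 + 0 = -¥33 billion.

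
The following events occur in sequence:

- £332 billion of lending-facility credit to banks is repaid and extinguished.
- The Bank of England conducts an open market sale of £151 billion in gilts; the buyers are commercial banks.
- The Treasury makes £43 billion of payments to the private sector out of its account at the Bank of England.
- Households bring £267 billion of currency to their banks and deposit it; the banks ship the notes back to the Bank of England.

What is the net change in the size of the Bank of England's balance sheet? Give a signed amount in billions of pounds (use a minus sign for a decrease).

-£483 billion

Bank of England balance sheet:
  Assets:      Securities −£151B, Loans to banks −£332B
  Liabilities: Bank reserves −£173B, Currency in circulation −£267B, Government deposits −£43B
Change in total Bank of England assets = -£483 billion.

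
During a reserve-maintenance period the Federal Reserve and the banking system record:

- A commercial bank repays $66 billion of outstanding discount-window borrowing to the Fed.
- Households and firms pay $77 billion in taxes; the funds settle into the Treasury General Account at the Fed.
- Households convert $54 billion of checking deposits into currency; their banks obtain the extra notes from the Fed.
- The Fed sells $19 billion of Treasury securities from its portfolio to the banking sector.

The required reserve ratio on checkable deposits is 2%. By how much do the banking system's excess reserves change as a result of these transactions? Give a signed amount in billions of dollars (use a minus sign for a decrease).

Discount-window repayment $66 billion: reserves −$66B, deposits 0.
Government account inflow $77 billion: reserves −$77B, deposits −$77B.
Currency withdrawal $54 billion: reserves −$54B, deposits −$54B.
OMO sale (to banks) $19 billion: reserves −$19B, deposits 0.
Totals: Δreserves = −$216B, Δdeposits = −$131B.
Δrequired reserves = 2% × −$131B = −$2.62B.
Δexcess reserves = Δreserves − Δrequired = −$216B − (−$2.62B) = -$213.38 billion.

-$213.38 billion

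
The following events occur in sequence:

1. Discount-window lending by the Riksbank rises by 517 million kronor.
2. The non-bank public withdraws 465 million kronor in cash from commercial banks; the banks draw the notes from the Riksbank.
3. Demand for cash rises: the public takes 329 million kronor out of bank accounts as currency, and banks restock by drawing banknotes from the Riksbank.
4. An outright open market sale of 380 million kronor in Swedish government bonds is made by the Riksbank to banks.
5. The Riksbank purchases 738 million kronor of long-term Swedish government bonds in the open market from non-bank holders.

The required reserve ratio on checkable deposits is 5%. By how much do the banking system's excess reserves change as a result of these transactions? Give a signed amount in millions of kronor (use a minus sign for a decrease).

+83.8 million

Discount-window loan 517 million kronor: reserves +517M, deposits 0.
Currency withdrawal 465 million kronor: reserves −465M, deposits −465M.
Currency withdrawal 329 million kronor: reserves −329M, deposits −329M.
OMO sale (to banks) 380 million kronor: reserves −380M, deposits 0.
Asset purchase (from non-banks) 738 million kronor: reserves +738M, deposits +738M.
Totals: Δreserves = +81M, Δdeposits = −56M.
Δrequired reserves = 5% × −56M = −2.8M.
Δexcess reserves = Δreserves − Δrequired = +81M − (−2.8M) = +83.8 million.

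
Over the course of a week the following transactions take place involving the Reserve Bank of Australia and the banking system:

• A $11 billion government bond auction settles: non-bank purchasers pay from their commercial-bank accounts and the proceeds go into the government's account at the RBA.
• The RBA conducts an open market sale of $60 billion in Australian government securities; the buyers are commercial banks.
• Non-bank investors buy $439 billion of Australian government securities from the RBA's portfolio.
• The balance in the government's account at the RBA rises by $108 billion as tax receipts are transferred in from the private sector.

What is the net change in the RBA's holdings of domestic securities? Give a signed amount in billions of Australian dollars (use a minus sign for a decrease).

Government account inflow $11 billion: the RBA's securities portfolio is untouched → 0.
OMO sale (to banks) $60 billion: securities removed from the RBA's portfolio → −$60B.
Asset sale (to non-banks) $439 billion: securities removed from the RBA's portfolio → −$439B.
Government account inflow $108 billion: the RBA's securities portfolio is untouched → 0.
Net: 0 − 60 − 439 + 0 = -$499 billion.

-$499 billion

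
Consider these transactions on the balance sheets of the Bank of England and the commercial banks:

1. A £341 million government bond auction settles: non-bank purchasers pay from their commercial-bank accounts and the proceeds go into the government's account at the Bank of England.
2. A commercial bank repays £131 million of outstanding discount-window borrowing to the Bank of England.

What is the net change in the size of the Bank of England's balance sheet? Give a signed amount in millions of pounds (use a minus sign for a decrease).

Bank of England balance sheet:
  Assets:      Loans to banks −£131M
  Liabilities: Bank reserves −£472M, Government deposits +£341M
Commercial banking system:
  Assets:      Reserves at CB −£472M
  Liabilities: Checkable deposits −£341M, Borrowings from CB −£131M
Change in total Bank of England assets = -£131 million.

-£131 million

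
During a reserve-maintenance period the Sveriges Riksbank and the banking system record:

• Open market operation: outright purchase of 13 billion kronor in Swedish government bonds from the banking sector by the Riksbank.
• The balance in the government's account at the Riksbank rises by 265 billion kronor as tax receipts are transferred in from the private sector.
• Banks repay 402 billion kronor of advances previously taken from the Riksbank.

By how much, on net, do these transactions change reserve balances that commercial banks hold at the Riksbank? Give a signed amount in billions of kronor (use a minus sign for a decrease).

OMO purchase (from banks) 13 billion kronor: the Riksbank pays by crediting reserve accounts → +13B.
Government account inflow 265 billion kronor: funds move from bank reserves into the government account → −265B.
Discount-window repayment 402 billion kronor: repayment is debited from reserves → −402B.
Net: 13 − 265 − 402 = -654 billion.

-654 billion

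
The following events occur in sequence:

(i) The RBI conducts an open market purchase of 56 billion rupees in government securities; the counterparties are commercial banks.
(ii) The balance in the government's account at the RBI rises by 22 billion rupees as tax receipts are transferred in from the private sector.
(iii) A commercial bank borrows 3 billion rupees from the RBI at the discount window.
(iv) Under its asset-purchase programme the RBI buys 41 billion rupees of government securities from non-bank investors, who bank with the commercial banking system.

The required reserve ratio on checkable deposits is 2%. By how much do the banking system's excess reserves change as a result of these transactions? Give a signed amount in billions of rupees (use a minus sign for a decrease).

OMO purchase (from banks) 56 billion rupees: reserves +56B, deposits 0.
Government account inflow 22 billion rupees: reserves −22B, deposits −22B.
Discount-window loan 3 billion rupees: reserves +3B, deposits 0.
Asset purchase (from non-banks) 41 billion rupees: reserves +41B, deposits +41B.
Totals: Δreserves = +78B, Δdeposits = +19B.
Δrequired reserves = 2% × +19B = +0.38B.
Δexcess reserves = Δreserves − Δrequired = +78B − (+0.38B) = +77.62 billion.

+77.62 billion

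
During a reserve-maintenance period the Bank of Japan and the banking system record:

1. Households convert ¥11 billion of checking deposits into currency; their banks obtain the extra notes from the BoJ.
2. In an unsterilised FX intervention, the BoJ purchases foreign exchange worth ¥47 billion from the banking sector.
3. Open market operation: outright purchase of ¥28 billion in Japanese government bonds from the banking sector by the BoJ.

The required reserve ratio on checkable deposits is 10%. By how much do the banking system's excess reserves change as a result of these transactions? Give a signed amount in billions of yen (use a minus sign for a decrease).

+¥65.1 billion

Currency withdrawal ¥11 billion: reserves −¥11B, deposits −¥11B.
FX purchase ¥47 billion: reserves +¥47B, deposits 0.
OMO purchase (from banks) ¥28 billion: reserves +¥28B, deposits 0.
Totals: Δreserves = +¥64B, Δdeposits = −¥11B.
Δrequired reserves = 10% × −¥11B = −¥1.1B.
Δexcess reserves = Δreserves − Δrequired = +¥64B − (−¥1.1B) = +¥65.1 billion.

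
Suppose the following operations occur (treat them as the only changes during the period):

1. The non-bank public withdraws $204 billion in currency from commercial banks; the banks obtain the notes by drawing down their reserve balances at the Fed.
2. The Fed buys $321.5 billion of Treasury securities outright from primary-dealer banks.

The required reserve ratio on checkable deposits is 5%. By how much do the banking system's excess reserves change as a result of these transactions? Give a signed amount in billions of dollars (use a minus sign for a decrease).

+$127.7 billion

Currency withdrawal $204 billion: reserves −$204B, deposits −$204B.
OMO purchase (from banks) $321.5 billion: reserves +$321.5B, deposits 0.
Totals: Δreserves = +$117.5B, Δdeposits = −$204B.
Δrequired reserves = 5% × −$204B = −$10.2B.
Δexcess reserves = Δreserves − Δrequired = +$117.5B − (−$10.2B) = +$127.7 billion.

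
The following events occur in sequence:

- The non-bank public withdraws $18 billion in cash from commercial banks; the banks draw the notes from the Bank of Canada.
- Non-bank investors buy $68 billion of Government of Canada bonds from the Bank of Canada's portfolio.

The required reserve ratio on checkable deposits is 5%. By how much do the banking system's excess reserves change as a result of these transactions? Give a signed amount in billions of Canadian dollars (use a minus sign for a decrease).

-$81.7 billion

Currency withdrawal $18 billion: reserves −$18B, deposits −$18B.
Asset sale (to non-banks) $68 billion: reserves −$68B, deposits −$68B.
Totals: Δreserves = −$86B, Δdeposits = −$86B.
Δrequired reserves = 5% × −$86B = −$4.3B.
Δexcess reserves = Δreserves − Δrequired = −$86B − (−$4.3B) = -$81.7 billion.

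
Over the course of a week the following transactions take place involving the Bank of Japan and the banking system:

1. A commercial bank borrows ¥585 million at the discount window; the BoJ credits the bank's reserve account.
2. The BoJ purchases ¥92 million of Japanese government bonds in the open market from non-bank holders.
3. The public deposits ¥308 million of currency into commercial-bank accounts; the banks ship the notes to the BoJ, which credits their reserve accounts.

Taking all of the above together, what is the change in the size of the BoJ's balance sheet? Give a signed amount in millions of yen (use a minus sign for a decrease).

BoJ balance sheet:
  Assets:      Securities +¥92M, Loans to banks +¥585M
  Liabilities: Bank reserves +¥985M, Currency in circulation −¥308M
Change in total BoJ assets = +¥677 million.

+¥677 million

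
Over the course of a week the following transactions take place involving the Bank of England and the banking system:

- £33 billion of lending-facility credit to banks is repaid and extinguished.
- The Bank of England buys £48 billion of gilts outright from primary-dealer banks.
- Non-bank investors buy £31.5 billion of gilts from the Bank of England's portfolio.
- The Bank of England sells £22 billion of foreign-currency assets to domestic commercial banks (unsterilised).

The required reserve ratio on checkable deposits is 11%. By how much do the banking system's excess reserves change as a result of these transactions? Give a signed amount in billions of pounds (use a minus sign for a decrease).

-£35.035 billion

Discount-window repayment £33 billion: reserves −£33B, deposits 0.
OMO purchase (from banks) £48 billion: reserves +£48B, deposits 0.
Asset sale (to non-banks) £31.5 billion: reserves −£31.5B, deposits −£31.5B.
FX sale £22 billion: reserves −£22B, deposits 0.
Totals: Δreserves = −£38.5B, Δdeposits = −£31.5B.
Δrequired reserves = 11% × −£31.5B = −£3.465B.
Δexcess reserves = Δreserves − Δrequired = −£38.5B − (−£3.465B) = -£35.035 billion.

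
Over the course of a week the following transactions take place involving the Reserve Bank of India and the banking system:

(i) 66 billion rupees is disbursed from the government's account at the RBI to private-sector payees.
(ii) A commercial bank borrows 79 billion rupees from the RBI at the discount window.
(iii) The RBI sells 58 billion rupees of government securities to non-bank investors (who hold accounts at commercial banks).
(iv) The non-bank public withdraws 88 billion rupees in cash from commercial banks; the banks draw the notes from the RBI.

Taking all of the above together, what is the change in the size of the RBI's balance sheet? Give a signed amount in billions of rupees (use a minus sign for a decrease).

+21 billion

Government spending 66 billion rupees: only the composition of liabilities changes → 0.
Discount-window loan 79 billion rupees: an RBI asset is acquired → +79B.
Asset sale (to non-banks) 58 billion rupees: an RBI asset is shed → −58B.
Currency withdrawal 88 billion rupees: only the composition of liabilities changes → 0.
Net: 0 + 79 − 58 + 0 = +21 billion.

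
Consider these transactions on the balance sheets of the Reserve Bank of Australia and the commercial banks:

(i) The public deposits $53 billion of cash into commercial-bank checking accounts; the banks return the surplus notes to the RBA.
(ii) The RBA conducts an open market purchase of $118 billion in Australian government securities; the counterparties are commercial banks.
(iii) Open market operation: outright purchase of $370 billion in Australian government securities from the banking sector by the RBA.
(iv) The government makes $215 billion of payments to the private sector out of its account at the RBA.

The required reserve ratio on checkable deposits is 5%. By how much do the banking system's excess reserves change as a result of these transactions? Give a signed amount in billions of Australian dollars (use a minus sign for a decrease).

Currency deposit $53 billion: reserves +$53B, deposits +$53B.
OMO purchase (from banks) $118 billion: reserves +$118B, deposits 0.
OMO purchase (from banks) $370 billion: reserves +$370B, deposits 0.
Government spending $215 billion: reserves +$215B, deposits +$215B.
Totals: Δreserves = +$756B, Δdeposits = +$268B.
Δrequired reserves = 5% × +$268B = +$13.4B.
Δexcess reserves = Δreserves − Δrequired = +$756B − (+$13.4B) = +$742.6 billion.

+$742.6 billion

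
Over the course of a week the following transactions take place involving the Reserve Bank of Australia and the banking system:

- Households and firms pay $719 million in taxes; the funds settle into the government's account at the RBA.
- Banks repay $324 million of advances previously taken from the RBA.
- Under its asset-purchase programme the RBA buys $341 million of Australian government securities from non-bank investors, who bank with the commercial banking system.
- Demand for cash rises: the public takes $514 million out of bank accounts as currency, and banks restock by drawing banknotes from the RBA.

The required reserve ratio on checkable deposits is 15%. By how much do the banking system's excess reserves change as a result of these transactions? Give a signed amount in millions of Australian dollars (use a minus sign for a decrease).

-$1082.2 million

Government account inflow $719 million: reserves −$719M, deposits −$719M.
Discount-window repayment $324 million: reserves −$324M, deposits 0.
Asset purchase (from non-banks) $341 million: reserves +$341M, deposits +$341M.
Currency withdrawal $514 million: reserves −$514M, deposits −$514M.
Totals: Δreserves = −$1216M, Δdeposits = −$892M.
Δrequired reserves = 15% × −$892M = −$133.8M.
Δexcess reserves = Δreserves − Δrequired = −$1216M − (−$133.8M) = -$1082.2 million.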